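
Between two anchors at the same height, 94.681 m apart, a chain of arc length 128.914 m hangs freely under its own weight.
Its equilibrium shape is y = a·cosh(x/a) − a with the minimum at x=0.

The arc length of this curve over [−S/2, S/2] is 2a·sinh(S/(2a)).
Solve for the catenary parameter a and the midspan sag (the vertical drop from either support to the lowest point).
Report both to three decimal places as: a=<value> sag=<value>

a=33.757 sag=39.004

seed: a₀ = √(S³/(24(L−S))) = √(94.681³/(24·34.233)) = 32.141501
iter 1: u=1.472878  f(a)=+3.911e+00  f'(a)=-2.630e+00  a ← 32.141501 − (+3.911e+00/-2.630e+00) = 33.628798
iter 2: u=1.407737  f(a)=+2.878e-01  f'(a)=-2.255e+00  a ← 33.628798 − (+2.878e-01/-2.255e+00) = 33.756417
iter 3: u=1.402415  f(a)=+1.833e-03  f'(a)=-2.227e+00  a ← 33.756417 − (+1.833e-03/-2.227e+00) = 33.757240
iter 4: u=1.402381  f(a)=+7.538e-08  f'(a)=-2.227e+00  a ← 33.757240 − (+7.538e-08/-2.227e+00) = 33.757240
iter 5: u=1.402381  f(a)=+2.842e-14  f'(a)=-2.227e+00  a ← 33.757240 − (+2.842e-14/-2.227e+00) = 33.757240
converged: |Δa| < 1e-12 after 5 iterations
sag = a·(cosh(S/(2a)) − 1) = 33.757240·(cosh(1.402381) − 1) = 39.004399
T_max/T_min = cosh(S/(2a)) = 2.155438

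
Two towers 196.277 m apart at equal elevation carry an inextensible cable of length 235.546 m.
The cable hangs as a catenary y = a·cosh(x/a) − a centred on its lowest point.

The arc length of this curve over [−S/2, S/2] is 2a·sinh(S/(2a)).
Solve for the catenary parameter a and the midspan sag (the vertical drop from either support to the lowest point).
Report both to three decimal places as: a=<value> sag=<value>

a=92.145 sag=57.392

seed: a₀ = √(S³/(24(L−S))) = √(196.277³/(24·39.269)) = 89.572269
iter 1: u=1.095635  f(a)=+2.425e+00  f'(a)=-9.867e-01  a ← 89.572269 − (+2.425e+00/-9.867e-01) = 92.030470
iter 2: u=1.066370  f(a)=+1.034e-01  f'(a)=-9.042e-01  a ← 92.030470 − (+1.034e-01/-9.042e-01) = 92.144866
iter 3: u=1.065046  f(a)=+2.066e-04  f'(a)=-9.005e-01  a ← 92.144866 − (+2.066e-04/-9.005e-01) = 92.145095
iter 4: u=1.065043  f(a)=+8.284e-10  f'(a)=-9.005e-01  a ← 92.145095 − (+8.284e-10/-9.005e-01) = 92.145095
iter 5: u=1.065043  f(a)=+0.000e+00  f'(a)=-9.005e-01  a ← 92.145095 − (+0.000e+00/-9.005e-01) = 92.145095
converged: |Δa| < 1e-12 after 5 iterations
sag = a·(cosh(S/(2a)) − 1) = 92.145095·(cosh(1.065043) − 1) = 57.391516
T_max/T_min = cosh(S/(2a)) = 1.622839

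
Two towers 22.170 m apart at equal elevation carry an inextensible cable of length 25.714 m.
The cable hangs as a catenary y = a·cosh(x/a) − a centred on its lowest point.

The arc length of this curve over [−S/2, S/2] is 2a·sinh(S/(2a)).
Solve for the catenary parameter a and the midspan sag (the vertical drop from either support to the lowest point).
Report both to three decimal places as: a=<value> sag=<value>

seed: a₀ = √(S³/(24(L−S))) = √(22.170³/(24·3.544)) = 11.318687
iter 1: u=0.979354  f(a)=+1.739e-01  f'(a)=-6.884e-01  a ← 11.318687 − (+1.739e-01/-6.884e-01) = 11.571298
iter 2: u=0.957974  f(a)=+5.992e-03  f'(a)=-6.417e-01  a ← 11.571298 − (+5.992e-03/-6.417e-01) = 11.580636
iter 3: u=0.957201  f(a)=+7.677e-06  f'(a)=-6.400e-01  a ← 11.580636 − (+7.677e-06/-6.400e-01) = 11.580648
iter 4: u=0.957200  f(a)=+1.264e-11  f'(a)=-6.400e-01  a ← 11.580648 − (+1.264e-11/-6.400e-01) = 11.580648
iter 5: u=0.957200  f(a)=-3.553e-15  f'(a)=-6.400e-01  a ← 11.580648 − (-3.553e-15/-6.400e-01) = 11.580648
converged: |Δa| < 1e-12 after 5 iterations
sag = a·(cosh(S/(2a)) − 1) = 11.580648·(cosh(0.957200) − 1) = 5.722931
T_max/T_min = cosh(S/(2a)) = 1.494181

a=11.581 sag=5.723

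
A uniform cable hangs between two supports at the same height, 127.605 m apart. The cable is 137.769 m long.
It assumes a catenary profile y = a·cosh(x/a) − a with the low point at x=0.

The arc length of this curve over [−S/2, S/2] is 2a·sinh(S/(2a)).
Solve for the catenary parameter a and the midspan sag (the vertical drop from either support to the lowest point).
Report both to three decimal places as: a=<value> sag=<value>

seed: a₀ = √(S³/(24(L−S))) = √(127.605³/(24·10.164)) = 92.291900
iter 1: u=0.691312  f(a)=+2.457e-01  f'(a)=-2.310e-01  a ← 92.291900 − (+2.457e-01/-2.310e-01) = 93.355511
iter 2: u=0.683436  f(a)=+4.311e-03  f'(a)=-2.229e-01  a ← 93.355511 − (+4.311e-03/-2.229e-01) = 93.374850
iter 3: u=0.683294  f(a)=+1.380e-06  f'(a)=-2.228e-01  a ← 93.374850 − (+1.380e-06/-2.228e-01) = 93.374856
iter 4: u=0.683294  f(a)=+1.705e-13  f'(a)=-2.228e-01  a ← 93.374856 − (+1.705e-13/-2.228e-01) = 93.374856
converged: |Δa| < 1e-12 after 4 iterations
sag = a·(cosh(S/(2a)) − 1) = 93.374856·(cosh(0.683294) − 1) = 22.659355
T_max/T_min = cosh(S/(2a)) = 1.242671

a=93.375 sag=22.659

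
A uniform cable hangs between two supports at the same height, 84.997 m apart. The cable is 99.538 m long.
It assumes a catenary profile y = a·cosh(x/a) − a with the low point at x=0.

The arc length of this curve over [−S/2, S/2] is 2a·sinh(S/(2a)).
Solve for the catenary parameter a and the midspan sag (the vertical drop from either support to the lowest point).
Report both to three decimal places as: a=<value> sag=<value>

seed: a₀ = √(S³/(24(L−S))) = √(84.997³/(24·14.541)) = 41.947167
iter 1: u=1.013144  f(a)=+7.648e-01  f'(a)=-7.671e-01  a ← 41.947167 − (+7.648e-01/-7.671e-01) = 42.944123
iter 2: u=0.989623  f(a)=+2.811e-02  f'(a)=-7.117e-01  a ← 42.944123 − (+2.811e-02/-7.117e-01) = 42.983628
iter 3: u=0.988714  f(a)=+4.121e-05  f'(a)=-7.096e-01  a ← 42.983628 − (+4.121e-05/-7.096e-01) = 42.983686
iter 4: u=0.988712  f(a)=+8.879e-11  f'(a)=-7.096e-01  a ← 42.983686 − (+8.879e-11/-7.096e-01) = 42.983686
iter 5: u=0.988712  f(a)=+0.000e+00  f'(a)=-7.096e-01  a ← 42.983686 − (+0.000e+00/-7.096e-01) = 42.983686
converged: |Δa| < 1e-12 after 5 iterations
sag = a·(cosh(S/(2a)) − 1) = 42.983686·(cosh(0.988712) − 1) = 22.777629
T_max/T_min = cosh(S/(2a)) = 1.529913

a=42.984 sag=22.778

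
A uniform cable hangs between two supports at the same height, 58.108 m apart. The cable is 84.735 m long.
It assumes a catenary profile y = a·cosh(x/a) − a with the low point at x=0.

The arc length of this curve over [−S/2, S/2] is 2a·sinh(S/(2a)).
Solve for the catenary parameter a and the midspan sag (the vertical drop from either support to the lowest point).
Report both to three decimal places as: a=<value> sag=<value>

seed: a₀ = √(S³/(24(L−S))) = √(58.108³/(24·26.627)) = 17.522140
iter 1: u=1.658131  f(a)=+3.909e+00  f'(a)=-3.961e+00  a ← 17.522140 − (+3.909e+00/-3.961e+00) = 18.509064
iter 2: u=1.569717  f(a)=+3.546e-01  f'(a)=-3.272e+00  a ← 18.509064 − (+3.546e-01/-3.272e+00) = 18.617428
iter 3: u=1.560581  f(a)=+3.561e-03  f'(a)=-3.207e+00  a ← 18.617428 − (+3.561e-03/-3.207e+00) = 18.618538
iter 4: u=1.560488  f(a)=+3.669e-07  f'(a)=-3.206e+00  a ← 18.618538 − (+3.669e-07/-3.206e+00) = 18.618538
iter 5: u=1.560488  f(a)=+1.421e-14  f'(a)=-3.206e+00  a ← 18.618538 − (+1.421e-14/-3.206e+00) = 18.618538
converged: |Δa| < 1e-12 after 5 iterations
sag = a·(cosh(S/(2a)) − 1) = 18.618538·(cosh(1.560488) − 1) = 27.659481
T_max/T_min = cosh(S/(2a)) = 2.485588

a=18.619 sag=27.659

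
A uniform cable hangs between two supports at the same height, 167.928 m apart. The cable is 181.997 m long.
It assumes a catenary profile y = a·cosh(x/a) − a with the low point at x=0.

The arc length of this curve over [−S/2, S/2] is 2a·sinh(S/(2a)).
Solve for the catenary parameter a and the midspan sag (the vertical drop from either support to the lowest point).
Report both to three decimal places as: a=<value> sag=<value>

a=119.886 sag=30.624

seed: a₀ = √(S³/(24(L−S))) = √(167.928³/(24·14.069)) = 118.426103
iter 1: u=0.708999  f(a)=+3.579e-01  f'(a)=-2.498e-01  a ← 118.426103 − (+3.579e-01/-2.498e-01) = 119.858968
iter 2: u=0.700523  f(a)=+6.599e-03  f'(a)=-2.406e-01  a ← 119.858968 − (+6.599e-03/-2.406e-01) = 119.886391
iter 3: u=0.700363  f(a)=+2.337e-06  f'(a)=-2.405e-01  a ← 119.886391 − (+2.337e-06/-2.405e-01) = 119.886401
iter 4: u=0.700363  f(a)=+3.411e-13  f'(a)=-2.405e-01  a ← 119.886401 − (+3.411e-13/-2.405e-01) = 119.886401
converged: |Δa| < 1e-12 after 4 iterations
sag = a·(cosh(S/(2a)) − 1) = 119.886401·(cosh(0.700363) − 1) = 30.624317
T_max/T_min = cosh(S/(2a)) = 1.255444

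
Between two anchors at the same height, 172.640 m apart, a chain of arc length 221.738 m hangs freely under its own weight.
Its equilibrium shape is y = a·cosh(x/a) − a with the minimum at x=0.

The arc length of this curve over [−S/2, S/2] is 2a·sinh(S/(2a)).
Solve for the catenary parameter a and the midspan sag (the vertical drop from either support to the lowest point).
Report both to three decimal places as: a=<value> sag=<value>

seed: a₀ = √(S³/(24(L−S))) = √(172.640³/(24·49.098)) = 66.080698
iter 1: u=1.306282  f(a)=+4.363e+00  f'(a)=-1.756e+00  a ← 66.080698 − (+4.363e+00/-1.756e+00) = 68.566149
iter 2: u=1.258930  f(a)=+2.583e-01  f'(a)=-1.553e+00  a ← 68.566149 − (+2.583e-01/-1.553e+00) = 68.732408
iter 3: u=1.255885  f(a)=+1.031e-03  f'(a)=-1.541e+00  a ← 68.732408 − (+1.031e-03/-1.541e+00) = 68.733077
iter 4: u=1.255873  f(a)=+1.656e-08  f'(a)=-1.541e+00  a ← 68.733077 − (+1.656e-08/-1.541e+00) = 68.733077
iter 5: u=1.255873  f(a)=+0.000e+00  f'(a)=-1.541e+00  a ← 68.733077 − (+0.000e+00/-1.541e+00) = 68.733077
converged: |Δa| < 1e-12 after 5 iterations
sag = a·(cosh(S/(2a)) − 1) = 68.733077·(cosh(1.255873) − 1) = 61.712969
T_max/T_min = cosh(S/(2a)) = 1.897864

a=68.733 sag=61.713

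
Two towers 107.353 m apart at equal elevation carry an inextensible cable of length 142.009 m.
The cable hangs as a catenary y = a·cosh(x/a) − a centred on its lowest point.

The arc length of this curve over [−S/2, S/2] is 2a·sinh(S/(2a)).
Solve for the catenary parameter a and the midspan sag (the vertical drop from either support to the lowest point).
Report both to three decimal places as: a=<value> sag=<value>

a=40.312 sag=41.338

seed: a₀ = √(S³/(24(L−S))) = √(107.353³/(24·34.656)) = 38.567940
iter 1: u=1.391739  f(a)=+3.515e+00  f'(a)=-2.170e+00  a ← 38.567940 − (+3.515e+00/-2.170e+00) = 40.187768
iter 2: u=1.335643  f(a)=+2.336e-01  f'(a)=-1.891e+00  a ← 40.187768 − (+2.336e-01/-1.891e+00) = 40.311330
iter 3: u=1.331549  f(a)=+1.194e-03  f'(a)=-1.871e+00  a ← 40.311330 − (+1.194e-03/-1.871e+00) = 40.311968
iter 4: u=1.331528  f(a)=+3.153e-08  f'(a)=-1.871e+00  a ← 40.311968 − (+3.153e-08/-1.871e+00) = 40.311968
iter 5: u=1.331528  f(a)=+2.842e-14  f'(a)=-1.871e+00  a ← 40.311968 − (+2.842e-14/-1.871e+00) = 40.311968
converged: |Δa| < 1e-12 after 5 iterations
sag = a·(cosh(S/(2a)) − 1) = 40.311968·(cosh(1.331528) − 1) = 41.337856
T_max/T_min = cosh(S/(2a)) = 2.025449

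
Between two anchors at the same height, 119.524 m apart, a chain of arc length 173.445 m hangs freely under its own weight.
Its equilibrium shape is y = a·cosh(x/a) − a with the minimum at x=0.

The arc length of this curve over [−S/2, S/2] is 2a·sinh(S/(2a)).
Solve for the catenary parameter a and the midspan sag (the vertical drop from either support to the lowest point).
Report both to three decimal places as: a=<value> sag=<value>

seed: a₀ = √(S³/(24(L−S))) = √(119.524³/(24·53.921)) = 36.324370
iter 1: u=1.645232  f(a)=+7.786e+00  f'(a)=-3.854e+00  a ← 36.324370 − (+7.786e+00/-3.854e+00) = 38.344537
iter 2: u=1.558553  f(a)=+6.967e-01  f'(a)=-3.193e+00  a ← 38.344537 − (+6.967e-01/-3.193e+00) = 38.562772
iter 3: u=1.549733  f(a)=+6.790e-03  f'(a)=-3.131e+00  a ← 38.562772 − (+6.790e-03/-3.131e+00) = 38.564940
iter 4: u=1.549646  f(a)=+6.589e-07  f'(a)=-3.130e+00  a ← 38.564940 − (+6.589e-07/-3.130e+00) = 38.564941
iter 5: u=1.549646  f(a)=+2.842e-14  f'(a)=-3.130e+00  a ← 38.564941 − (+2.842e-14/-3.130e+00) = 38.564941
converged: |Δa| < 1e-12 after 5 iterations
sag = a·(cosh(S/(2a)) − 1) = 38.564941·(cosh(1.549646) − 1) = 56.345789
T_max/T_min = cosh(S/(2a)) = 2.461063

a=38.565 sag=56.346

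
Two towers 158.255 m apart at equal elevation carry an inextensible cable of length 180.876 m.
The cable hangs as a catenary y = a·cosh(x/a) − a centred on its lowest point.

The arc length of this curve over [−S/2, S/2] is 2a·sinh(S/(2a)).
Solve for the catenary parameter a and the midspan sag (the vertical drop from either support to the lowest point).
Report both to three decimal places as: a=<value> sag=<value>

seed: a₀ = √(S³/(24(L−S))) = √(158.255³/(24·22.621)) = 85.442636
iter 1: u=0.926089  f(a)=+9.901e-01  f'(a)=-5.763e-01  a ← 85.442636 − (+9.901e-01/-5.763e-01) = 87.160552
iter 2: u=0.907836  f(a)=+3.065e-02  f'(a)=-5.411e-01  a ← 87.160552 − (+3.065e-02/-5.411e-01) = 87.217188
iter 3: u=0.907247  f(a)=+3.145e-05  f'(a)=-5.400e-01  a ← 87.217188 − (+3.145e-05/-5.400e-01) = 87.217246
iter 4: u=0.907246  f(a)=+3.320e-11  f'(a)=-5.400e-01  a ← 87.217246 − (+3.320e-11/-5.400e-01) = 87.217246
converged: |Δa| < 1e-12 after 4 iterations
sag = a·(cosh(S/(2a)) − 1) = 87.217246·(cosh(0.907246) − 1) = 38.424625
T_max/T_min = cosh(S/(2a)) = 1.440562

a=87.217 sag=38.425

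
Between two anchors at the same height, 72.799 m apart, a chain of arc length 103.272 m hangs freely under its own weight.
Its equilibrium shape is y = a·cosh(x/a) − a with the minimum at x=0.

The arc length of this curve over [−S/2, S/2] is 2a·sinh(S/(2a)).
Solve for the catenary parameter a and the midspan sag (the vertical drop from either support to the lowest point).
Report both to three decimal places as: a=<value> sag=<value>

seed: a₀ = √(S³/(24(L−S))) = √(72.799³/(24·30.473)) = 22.968091
iter 1: u=1.584786  f(a)=+4.064e+00  f'(a)=-3.383e+00  a ← 22.968091 − (+4.064e+00/-3.383e+00) = 24.169454
iter 2: u=1.506013  f(a)=+3.406e-01  f'(a)=-2.837e+00  a ← 24.169454 − (+3.406e-01/-2.837e+00) = 24.289501
iter 3: u=1.498569  f(a)=+2.877e-03  f'(a)=-2.790e+00  a ← 24.289501 − (+2.877e-03/-2.790e+00) = 24.290532
iter 4: u=1.498506  f(a)=+2.090e-07  f'(a)=-2.789e+00  a ← 24.290532 − (+2.090e-07/-2.789e+00) = 24.290532
iter 5: u=1.498506  f(a)=+1.421e-14  f'(a)=-2.789e+00  a ← 24.290532 − (+1.421e-14/-2.789e+00) = 24.290532
converged: |Δa| < 1e-12 after 5 iterations
sag = a·(cosh(S/(2a)) − 1) = 24.290532·(cosh(1.498506) − 1) = 32.773523
T_max/T_min = cosh(S/(2a)) = 2.349230

a=24.291 sag=32.774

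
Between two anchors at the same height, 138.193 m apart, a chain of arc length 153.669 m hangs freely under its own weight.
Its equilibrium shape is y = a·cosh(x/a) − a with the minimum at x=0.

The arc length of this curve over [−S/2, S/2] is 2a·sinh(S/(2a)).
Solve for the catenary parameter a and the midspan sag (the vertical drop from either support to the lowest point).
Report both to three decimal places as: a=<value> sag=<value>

seed: a₀ = √(S³/(24(L−S))) = √(138.193³/(24·15.476)) = 84.293500
iter 1: u=0.819713  f(a)=+5.283e-01  f'(a)=-3.925e-01  a ← 84.293500 − (+5.283e-01/-3.925e-01) = 85.639696
iter 2: u=0.806828  f(a)=+1.292e-02  f'(a)=-3.735e-01  a ← 85.639696 − (+1.292e-02/-3.735e-01) = 85.674297
iter 3: u=0.806502  f(a)=+8.161e-06  f'(a)=-3.730e-01  a ← 85.674297 − (+8.161e-06/-3.730e-01) = 85.674319
iter 4: u=0.806502  f(a)=+3.240e-12  f'(a)=-3.730e-01  a ← 85.674319 − (+3.240e-12/-3.730e-01) = 85.674319
converged: |Δa| < 1e-12 after 4 iterations
sag = a·(cosh(S/(2a)) − 1) = 85.674319·(cosh(0.806502) − 1) = 29.406650
T_max/T_min = cosh(S/(2a)) = 1.343238

a=85.674 sag=29.407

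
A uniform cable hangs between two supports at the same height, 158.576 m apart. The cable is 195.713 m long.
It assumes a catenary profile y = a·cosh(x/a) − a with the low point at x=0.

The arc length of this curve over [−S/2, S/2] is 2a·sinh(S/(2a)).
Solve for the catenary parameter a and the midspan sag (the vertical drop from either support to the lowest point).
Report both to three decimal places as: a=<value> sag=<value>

a=69.121 sag=50.686

seed: a₀ = √(S³/(24(L−S))) = √(158.576³/(24·37.137)) = 66.887838
iter 1: u=1.185387  f(a)=+2.698e+00  f'(a)=-1.274e+00  a ← 66.887838 − (+2.698e+00/-1.274e+00) = 69.004879
iter 2: u=1.149020  f(a)=+1.334e-01  f'(a)=-1.151e+00  a ← 69.004879 − (+1.334e-01/-1.151e+00) = 69.120744
iter 3: u=1.147094  f(a)=+3.636e-04  f'(a)=-1.145e+00  a ← 69.120744 − (+3.636e-04/-1.145e+00) = 69.121062
iter 4: u=1.147089  f(a)=+2.717e-09  f'(a)=-1.145e+00  a ← 69.121062 − (+2.717e-09/-1.145e+00) = 69.121062
iter 5: u=1.147089  f(a)=+2.842e-14  f'(a)=-1.145e+00  a ← 69.121062 − (+2.842e-14/-1.145e+00) = 69.121062
converged: |Δa| < 1e-12 after 5 iterations
sag = a·(cosh(S/(2a)) − 1) = 69.121062·(cosh(1.147089) − 1) = 50.685515
T_max/T_min = cosh(S/(2a)) = 1.733286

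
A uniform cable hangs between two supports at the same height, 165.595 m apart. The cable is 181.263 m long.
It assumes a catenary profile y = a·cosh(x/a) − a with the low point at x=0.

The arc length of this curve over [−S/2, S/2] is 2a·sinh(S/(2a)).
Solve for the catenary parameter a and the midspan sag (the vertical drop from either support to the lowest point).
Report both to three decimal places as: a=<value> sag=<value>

a=111.417 sag=32.207

seed: a₀ = √(S³/(24(L−S))) = √(165.595³/(24·15.668)) = 109.890064
iter 1: u=0.753458  f(a)=+4.508e-01  f'(a)=-3.017e-01  a ← 109.890064 − (+4.508e-01/-3.017e-01) = 111.384353
iter 2: u=0.743349  f(a)=+9.360e-03  f'(a)=-2.893e-01  a ← 111.384353 − (+9.360e-03/-2.893e-01) = 111.416710
iter 3: u=0.743134  f(a)=+4.225e-06  f'(a)=-2.890e-01  a ← 111.416710 − (+4.225e-06/-2.890e-01) = 111.416725
iter 4: u=0.743133  f(a)=+8.242e-13  f'(a)=-2.890e-01  a ← 111.416725 − (+8.242e-13/-2.890e-01) = 111.416725
converged: |Δa| < 1e-12 after 4 iterations
sag = a·(cosh(S/(2a)) − 1) = 111.416725·(cosh(0.743133) − 1) = 32.206934
T_max/T_min = cosh(S/(2a)) = 1.289067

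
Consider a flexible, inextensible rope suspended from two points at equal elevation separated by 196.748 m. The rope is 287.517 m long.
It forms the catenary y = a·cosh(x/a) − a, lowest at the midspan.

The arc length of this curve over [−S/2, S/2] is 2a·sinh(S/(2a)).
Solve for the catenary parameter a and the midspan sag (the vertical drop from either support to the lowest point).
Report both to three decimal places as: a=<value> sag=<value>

a=62.850 sag=94.047

seed: a₀ = √(S³/(24(L−S))) = √(196.748³/(24·90.769)) = 59.127715
iter 1: u=1.663754  f(a)=+1.342e+01  f'(a)=-4.009e+00  a ← 59.127715 − (+1.342e+01/-4.009e+00) = 62.476360
iter 2: u=1.574580  f(a)=+1.225e+00  f'(a)=-3.308e+00  a ← 62.476360 − (+1.225e+00/-3.308e+00) = 62.846644
iter 3: u=1.565302  f(a)=+1.246e-02  f'(a)=-3.241e+00  a ← 62.846644 − (+1.246e-02/-3.241e+00) = 62.850488
iter 4: u=1.565207  f(a)=+1.318e-06  f'(a)=-3.240e+00  a ← 62.850488 − (+1.318e-06/-3.240e+00) = 62.850488
iter 5: u=1.565207  f(a)=+5.684e-14  f'(a)=-3.240e+00  a ← 62.850488 − (+5.684e-14/-3.240e+00) = 62.850488
converged: |Δa| < 1e-12 after 5 iterations
sag = a·(cosh(S/(2a)) − 1) = 62.850488·(cosh(1.565207) − 1) = 94.046581
T_max/T_min = cosh(S/(2a)) = 2.496354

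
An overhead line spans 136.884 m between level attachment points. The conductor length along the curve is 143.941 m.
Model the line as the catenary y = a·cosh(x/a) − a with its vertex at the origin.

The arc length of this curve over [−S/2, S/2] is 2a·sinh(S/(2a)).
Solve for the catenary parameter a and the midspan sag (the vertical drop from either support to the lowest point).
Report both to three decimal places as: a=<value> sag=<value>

seed: a₀ = √(S³/(24(L−S))) = √(136.884³/(24·7.057)) = 123.058992
iter 1: u=0.556172  f(a)=+1.100e-01  f'(a)=-1.183e-01  a ← 123.058992 − (+1.100e-01/-1.183e-01) = 123.988594
iter 2: u=0.552002  f(a)=+1.258e-03  f'(a)=-1.156e-01  a ← 123.988594 − (+1.258e-03/-1.156e-01) = 123.999481
iter 3: u=0.551954  f(a)=+1.691e-07  f'(a)=-1.156e-01  a ← 123.999481 − (+1.691e-07/-1.156e-01) = 123.999483
iter 4: u=0.551954  f(a)=+2.842e-14  f'(a)=-1.156e-01  a ← 123.999483 − (+2.842e-14/-1.156e-01) = 123.999483
converged: |Δa| < 1e-12 after 4 iterations
sag = a·(cosh(S/(2a)) − 1) = 123.999483·(cosh(0.551954) − 1) = 19.372846
T_max/T_min = cosh(S/(2a)) = 1.156233

a=123.999 sag=19.373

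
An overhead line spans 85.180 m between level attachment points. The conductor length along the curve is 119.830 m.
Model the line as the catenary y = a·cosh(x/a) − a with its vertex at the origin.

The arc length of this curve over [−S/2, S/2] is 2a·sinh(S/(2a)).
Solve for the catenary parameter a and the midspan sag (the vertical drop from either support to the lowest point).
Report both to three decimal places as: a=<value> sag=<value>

a=28.790 sag=37.683

seed: a₀ = √(S³/(24(L−S))) = √(85.180³/(24·34.650)) = 27.261466
iter 1: u=1.562278  f(a)=+4.483e+00  f'(a)=-3.219e+00  a ← 27.261466 − (+4.483e+00/-3.219e+00) = 28.654030
iter 2: u=1.486353  f(a)=+3.664e-01  f'(a)=-2.713e+00  a ← 28.654030 − (+3.664e-01/-2.713e+00) = 28.789101
iter 3: u=1.479379  f(a)=+2.929e-03  f'(a)=-2.669e+00  a ← 28.789101 − (+2.929e-03/-2.669e+00) = 28.790198
iter 4: u=1.479323  f(a)=+1.905e-07  f'(a)=-2.669e+00  a ← 28.790198 − (+1.905e-07/-2.669e+00) = 28.790198
iter 5: u=1.479323  f(a)=+1.421e-14  f'(a)=-2.669e+00  a ← 28.790198 − (+1.421e-14/-2.669e+00) = 28.790198
converged: |Δa| < 1e-12 after 5 iterations
sag = a·(cosh(S/(2a)) − 1) = 28.790198·(cosh(1.479323) − 1) = 37.682975
T_max/T_min = cosh(S/(2a)) = 2.308882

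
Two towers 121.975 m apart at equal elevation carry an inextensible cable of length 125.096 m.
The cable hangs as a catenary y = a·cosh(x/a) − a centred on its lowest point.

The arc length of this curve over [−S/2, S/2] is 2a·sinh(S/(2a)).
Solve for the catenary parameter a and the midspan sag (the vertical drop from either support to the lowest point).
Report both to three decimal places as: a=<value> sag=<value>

a=156.246 sag=12.055

seed: a₀ = √(S³/(24(L−S))) = √(121.975³/(24·3.121)) = 155.651652
iter 1: u=0.391820  f(a)=+2.405e-02  f'(a)=-4.072e-02  a ← 155.651652 − (+2.405e-02/-4.072e-02) = 156.242129
iter 2: u=0.390340  f(a)=+1.375e-04  f'(a)=-4.026e-02  a ← 156.242129 − (+1.375e-04/-4.026e-02) = 156.245545
iter 3: u=0.390331  f(a)=+4.555e-09  f'(a)=-4.025e-02  a ← 156.245545 − (+4.555e-09/-4.025e-02) = 156.245545
iter 4: u=0.390331  f(a)=+0.000e+00  f'(a)=-4.025e-02  a ← 156.245545 − (+0.000e+00/-4.025e-02) = 156.245545
converged: |Δa| < 1e-12 after 4 iterations
sag = a·(cosh(S/(2a)) − 1) = 156.245545·(cosh(0.390331) − 1) = 12.054552
T_max/T_min = cosh(S/(2a)) = 1.077151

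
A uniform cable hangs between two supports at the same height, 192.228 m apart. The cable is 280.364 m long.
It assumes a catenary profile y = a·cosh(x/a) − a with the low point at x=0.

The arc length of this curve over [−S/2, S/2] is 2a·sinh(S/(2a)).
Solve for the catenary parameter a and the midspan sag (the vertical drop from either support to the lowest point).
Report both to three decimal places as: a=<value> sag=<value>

seed: a₀ = √(S³/(24(L−S))) = √(192.228³/(24·88.136)) = 57.948564
iter 1: u=1.658609  f(a)=+1.295e+01  f'(a)=-3.965e+00  a ← 57.948564 − (+1.295e+01/-3.965e+00) = 61.214005
iter 2: u=1.570131  f(a)=+1.175e+00  f'(a)=-3.275e+00  a ← 61.214005 − (+1.175e+00/-3.275e+00) = 61.572766
iter 3: u=1.560982  f(a)=+1.181e-02  f'(a)=-3.210e+00  a ← 61.572766 − (+1.181e-02/-3.210e+00) = 61.576445
iter 4: u=1.560889  f(a)=+1.220e-06  f'(a)=-3.209e+00  a ← 61.576445 − (+1.220e-06/-3.209e+00) = 61.576446
iter 5: u=1.560889  f(a)=+1.137e-13  f'(a)=-3.209e+00  a ← 61.576446 − (+1.137e-13/-3.209e+00) = 61.576446
converged: |Δa| < 1e-12 after 5 iterations
sag = a·(cosh(S/(2a)) − 1) = 61.576446·(cosh(1.560889) − 1) = 91.533488
T_max/T_min = cosh(S/(2a)) = 2.486502

a=61.576 sag=91.533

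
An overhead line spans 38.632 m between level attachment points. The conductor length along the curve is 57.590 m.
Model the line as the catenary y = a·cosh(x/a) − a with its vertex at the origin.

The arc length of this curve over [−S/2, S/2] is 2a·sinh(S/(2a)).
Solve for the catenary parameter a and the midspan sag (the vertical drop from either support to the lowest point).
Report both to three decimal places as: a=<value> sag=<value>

seed: a₀ = √(S³/(24(L−S))) = √(38.632³/(24·18.958)) = 11.256903
iter 1: u=1.715925  f(a)=+2.995e+00  f'(a)=-4.470e+00  a ← 11.256903 − (+2.995e+00/-4.470e+00) = 11.926873
iter 2: u=1.619536  f(a)=+2.882e-01  f'(a)=-3.648e+00  a ← 11.926873 − (+2.882e-01/-3.648e+00) = 12.005880
iter 3: u=1.608878  f(a)=+3.296e-03  f'(a)=-3.565e+00  a ← 12.005880 − (+3.296e-03/-3.565e+00) = 12.006805
iter 4: u=1.608754  f(a)=+4.421e-07  f'(a)=-3.564e+00  a ← 12.006805 − (+4.421e-07/-3.564e+00) = 12.006805
iter 5: u=1.608754  f(a)=+0.000e+00  f'(a)=-3.564e+00  a ← 12.006805 − (+0.000e+00/-3.564e+00) = 12.006805
converged: |Δa| < 1e-12 after 5 iterations
sag = a·(cosh(S/(2a)) − 1) = 12.006805·(cosh(1.608754) − 1) = 19.191198
T_max/T_min = cosh(S/(2a)) = 2.598360

a=12.007 sag=19.191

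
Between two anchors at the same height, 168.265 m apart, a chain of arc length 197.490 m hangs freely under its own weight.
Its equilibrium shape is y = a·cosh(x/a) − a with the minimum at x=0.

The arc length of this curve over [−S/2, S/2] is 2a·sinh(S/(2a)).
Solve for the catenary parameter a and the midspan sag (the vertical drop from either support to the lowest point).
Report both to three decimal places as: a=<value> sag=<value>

seed: a₀ = √(S³/(24(L−S))) = √(168.265³/(24·29.225)) = 82.415292
iter 1: u=1.020836  f(a)=+1.561e+00  f'(a)=-7.859e-01  a ← 82.415292 − (+1.561e+00/-7.859e-01) = 84.401631
iter 2: u=0.996811  f(a)=+5.822e-02  f'(a)=-7.283e-01  a ← 84.401631 − (+5.822e-02/-7.283e-01) = 84.481572
iter 3: u=0.995868  f(a)=+8.793e-05  f'(a)=-7.261e-01  a ← 84.481572 − (+8.793e-05/-7.261e-01) = 84.481693
iter 4: u=0.995867  f(a)=+2.012e-10  f'(a)=-7.261e-01  a ← 84.481693 − (+2.012e-10/-7.261e-01) = 84.481693
iter 5: u=0.995867  f(a)=+0.000e+00  f'(a)=-7.261e-01  a ← 84.481693 − (+0.000e+00/-7.261e-01) = 84.481693
converged: |Δa| < 1e-12 after 5 iterations
sag = a·(cosh(S/(2a)) − 1) = 84.481693·(cosh(0.995867) − 1) = 45.471112
T_max/T_min = cosh(S/(2a)) = 1.538236

a=84.482 sag=45.471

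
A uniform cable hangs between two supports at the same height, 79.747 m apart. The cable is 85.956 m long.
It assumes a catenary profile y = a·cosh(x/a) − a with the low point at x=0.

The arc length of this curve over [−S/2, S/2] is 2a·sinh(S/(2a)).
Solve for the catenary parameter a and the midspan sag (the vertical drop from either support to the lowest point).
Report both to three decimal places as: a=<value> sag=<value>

seed: a₀ = √(S³/(24(L−S))) = √(79.747³/(24·6.209)) = 58.338476
iter 1: u=0.683485  f(a)=+1.467e-01  f'(a)=-2.230e-01  a ← 58.338476 − (+1.467e-01/-2.230e-01) = 58.996185
iter 2: u=0.675866  f(a)=+2.517e-03  f'(a)=-2.154e-01  a ← 58.996185 − (+2.517e-03/-2.154e-01) = 59.007872
iter 3: u=0.675732  f(a)=+7.701e-07  f'(a)=-2.152e-01  a ← 59.007872 − (+7.701e-07/-2.152e-01) = 59.007875
iter 4: u=0.675732  f(a)=+5.684e-14  f'(a)=-2.152e-01  a ← 59.007875 − (+5.684e-14/-2.152e-01) = 59.007875
converged: |Δa| < 1e-12 after 4 iterations
sag = a·(cosh(S/(2a)) − 1) = 59.007875·(cosh(0.675732) − 1) = 13.992384
T_max/T_min = cosh(S/(2a)) = 1.237127

a=59.008 sag=13.992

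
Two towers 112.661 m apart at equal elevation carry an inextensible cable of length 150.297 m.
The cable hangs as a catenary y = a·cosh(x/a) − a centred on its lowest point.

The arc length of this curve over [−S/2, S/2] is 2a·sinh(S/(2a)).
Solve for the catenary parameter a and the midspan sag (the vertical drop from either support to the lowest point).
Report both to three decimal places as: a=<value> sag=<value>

seed: a₀ = √(S³/(24(L−S))) = √(112.661³/(24·37.636)) = 39.788086
iter 1: u=1.415763  f(a)=+3.957e+00  f'(a)=-2.299e+00  a ← 39.788086 − (+3.957e+00/-2.299e+00) = 41.509109
iter 2: u=1.357064  f(a)=+2.712e-01  f'(a)=-1.994e+00  a ← 41.509109 − (+2.712e-01/-1.994e+00) = 41.645136
iter 3: u=1.352631  f(a)=+1.482e-03  f'(a)=-1.972e+00  a ← 41.645136 − (+1.482e-03/-1.972e+00) = 41.645888
iter 4: u=1.352607  f(a)=+4.474e-08  f'(a)=-1.972e+00  a ← 41.645888 − (+4.474e-08/-1.972e+00) = 41.645888
iter 5: u=1.352607  f(a)=+0.000e+00  f'(a)=-1.972e+00  a ← 41.645888 − (+0.000e+00/-1.972e+00) = 41.645888
converged: |Δa| < 1e-12 after 5 iterations
sag = a·(cosh(S/(2a)) − 1) = 41.645888·(cosh(1.352607) − 1) = 44.270799
T_max/T_min = cosh(S/(2a)) = 2.063029

a=41.646 sag=44.271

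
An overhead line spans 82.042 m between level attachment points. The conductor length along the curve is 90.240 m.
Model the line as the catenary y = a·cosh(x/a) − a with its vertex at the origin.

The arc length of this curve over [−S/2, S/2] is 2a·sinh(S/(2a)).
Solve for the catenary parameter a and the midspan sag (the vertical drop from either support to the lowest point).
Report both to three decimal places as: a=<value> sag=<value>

a=53.754 sag=16.426

seed: a₀ = √(S³/(24(L−S))) = √(82.042³/(24·8.198)) = 52.977905
iter 1: u=0.774304  f(a)=+2.493e-01  f'(a)=-3.284e-01  a ← 52.977905 − (+2.493e-01/-3.284e-01) = 53.736912
iter 2: u=0.763367  f(a)=+5.459e-03  f'(a)=-3.142e-01  a ← 53.736912 − (+5.459e-03/-3.142e-01) = 53.754285
iter 3: u=0.763121  f(a)=+2.747e-06  f'(a)=-3.139e-01  a ← 53.754285 − (+2.747e-06/-3.139e-01) = 53.754293
iter 4: u=0.763120  f(a)=+6.963e-13  f'(a)=-3.139e-01  a ← 53.754293 − (+6.963e-13/-3.139e-01) = 53.754293
converged: |Δa| < 1e-12 after 4 iterations
sag = a·(cosh(S/(2a)) − 1) = 53.754293·(cosh(0.763120) − 1) = 16.426462
T_max/T_min = cosh(S/(2a)) = 1.305584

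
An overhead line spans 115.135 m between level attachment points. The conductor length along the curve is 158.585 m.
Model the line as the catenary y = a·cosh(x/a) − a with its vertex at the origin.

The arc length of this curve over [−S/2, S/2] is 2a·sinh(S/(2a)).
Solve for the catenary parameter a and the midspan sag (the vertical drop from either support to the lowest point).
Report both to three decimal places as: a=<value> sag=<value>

a=40.258 sag=48.669

seed: a₀ = √(S³/(24(L−S))) = √(115.135³/(24·43.450)) = 38.256967
iter 1: u=1.504759  f(a)=+5.193e+00  f'(a)=-2.829e+00  a ← 38.256967 − (+5.193e+00/-2.829e+00) = 40.092438
iter 2: u=1.435869  f(a)=+3.971e-01  f'(a)=-2.412e+00  a ← 40.092438 − (+3.971e-01/-2.412e+00) = 40.257102
iter 3: u=1.429996  f(a)=+2.747e-03  f'(a)=-2.378e+00  a ← 40.257102 − (+2.747e-03/-2.378e+00) = 40.258257
iter 4: u=1.429955  f(a)=+1.335e-07  f'(a)=-2.378e+00  a ← 40.258257 − (+1.335e-07/-2.378e+00) = 40.258257
iter 5: u=1.429955  f(a)=+2.842e-14  f'(a)=-2.378e+00  a ← 40.258257 − (+2.842e-14/-2.378e+00) = 40.258257
converged: |Δa| < 1e-12 after 5 iterations
sag = a·(cosh(S/(2a)) − 1) = 40.258257·(cosh(1.429955) − 1) = 48.668836
T_max/T_min = cosh(S/(2a)) = 2.208916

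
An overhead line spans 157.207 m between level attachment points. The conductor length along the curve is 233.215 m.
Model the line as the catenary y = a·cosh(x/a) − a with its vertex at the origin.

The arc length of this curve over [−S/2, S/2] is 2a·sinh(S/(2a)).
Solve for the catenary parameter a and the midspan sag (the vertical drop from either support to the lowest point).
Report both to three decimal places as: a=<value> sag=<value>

a=49.183 sag=77.372

seed: a₀ = √(S³/(24(L−S))) = √(157.207³/(24·76.008)) = 46.150089
iter 1: u=1.703214  f(a)=+1.182e+01  f'(a)=-4.354e+00  a ← 46.150089 − (+1.182e+01/-4.354e+00) = 48.864309
iter 2: u=1.608608  f(a)=+1.123e+00  f'(a)=-3.563e+00  a ← 48.864309 − (+1.123e+00/-3.563e+00) = 49.179464
iter 3: u=1.598299  f(a)=+1.248e-02  f'(a)=-3.484e+00  a ← 49.179464 − (+1.248e-02/-3.484e+00) = 49.183048
iter 4: u=1.598183  f(a)=+1.582e-06  f'(a)=-3.483e+00  a ← 49.183048 − (+1.582e-06/-3.483e+00) = 49.183048
iter 5: u=1.598183  f(a)=+8.527e-14  f'(a)=-3.483e+00  a ← 49.183048 − (+8.527e-14/-3.483e+00) = 49.183048
converged: |Δa| < 1e-12 after 5 iterations
sag = a·(cosh(S/(2a)) − 1) = 49.183048·(cosh(1.598183) − 1) = 77.372399
T_max/T_min = cosh(S/(2a)) = 2.573152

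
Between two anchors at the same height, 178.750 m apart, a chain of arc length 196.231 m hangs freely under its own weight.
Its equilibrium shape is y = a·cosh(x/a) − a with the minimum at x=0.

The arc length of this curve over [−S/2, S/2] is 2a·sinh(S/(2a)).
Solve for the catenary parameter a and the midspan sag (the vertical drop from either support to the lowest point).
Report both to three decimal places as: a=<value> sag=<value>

a=118.350 sag=35.382

seed: a₀ = √(S³/(24(L−S))) = √(178.750³/(24·17.481)) = 116.675674
iter 1: u=0.766012  f(a)=+5.201e-01  f'(a)=-3.176e-01  a ← 116.675674 − (+5.201e-01/-3.176e-01) = 118.313218
iter 2: u=0.755410  f(a)=+1.115e-02  f'(a)=-3.041e-01  a ← 118.313218 − (+1.115e-02/-3.041e-01) = 118.349888
iter 3: u=0.755176  f(a)=+5.376e-06  f'(a)=-3.038e-01  a ← 118.349888 − (+5.376e-06/-3.038e-01) = 118.349905
iter 4: u=0.755176  f(a)=+1.222e-12  f'(a)=-3.038e-01  a ← 118.349905 − (+1.222e-12/-3.038e-01) = 118.349905
converged: |Δa| < 1e-12 after 4 iterations
sag = a·(cosh(S/(2a)) − 1) = 118.349905·(cosh(0.755176) − 1) = 35.381521
T_max/T_min = cosh(S/(2a)) = 1.298957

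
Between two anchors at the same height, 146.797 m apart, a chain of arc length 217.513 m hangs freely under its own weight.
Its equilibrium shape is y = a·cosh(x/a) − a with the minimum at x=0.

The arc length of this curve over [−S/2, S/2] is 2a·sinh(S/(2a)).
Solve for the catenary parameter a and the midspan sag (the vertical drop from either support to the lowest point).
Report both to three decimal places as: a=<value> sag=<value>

seed: a₀ = √(S³/(24(L−S))) = √(146.797³/(24·70.716)) = 43.172908
iter 1: u=1.700106  f(a)=+1.095e+01  f'(a)=-4.326e+00  a ← 43.172908 − (+1.095e+01/-4.326e+00) = 45.704607
iter 2: u=1.605932  f(a)=+1.037e+00  f'(a)=-3.542e+00  a ← 45.704607 − (+1.037e+00/-3.542e+00) = 45.997452
iter 3: u=1.595708  f(a)=+1.145e-02  f'(a)=-3.464e+00  a ← 45.997452 − (+1.145e-02/-3.464e+00) = 46.000758
iter 4: u=1.595593  f(a)=+1.431e-06  f'(a)=-3.463e+00  a ← 46.000758 − (+1.431e-06/-3.463e+00) = 46.000758
iter 5: u=1.595593  f(a)=+2.842e-14  f'(a)=-3.463e+00  a ← 46.000758 − (+2.842e-14/-3.463e+00) = 46.000758
converged: |Δa| < 1e-12 after 5 iterations
sag = a·(cosh(S/(2a)) − 1) = 46.000758·(cosh(1.595593) − 1) = 72.084152
T_max/T_min = cosh(S/(2a)) = 2.567021

a=46.001 sag=72.084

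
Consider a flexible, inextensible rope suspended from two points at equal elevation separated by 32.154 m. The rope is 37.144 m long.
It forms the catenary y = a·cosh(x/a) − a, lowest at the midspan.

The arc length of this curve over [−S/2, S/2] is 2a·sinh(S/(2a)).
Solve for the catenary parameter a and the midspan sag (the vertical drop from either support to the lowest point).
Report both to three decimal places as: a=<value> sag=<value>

seed: a₀ = √(S³/(24(L−S))) = √(32.154³/(24·4.990)) = 16.660829
iter 1: u=0.964958  f(a)=+2.375e-01  f'(a)=-6.567e-01  a ← 16.660829 − (+2.375e-01/-6.567e-01) = 17.022559
iter 2: u=0.944453  f(a)=+7.956e-03  f'(a)=-6.133e-01  a ← 17.022559 − (+7.956e-03/-6.133e-01) = 17.035531
iter 3: u=0.943733  f(a)=+9.612e-06  f'(a)=-6.119e-01  a ← 17.035531 − (+9.612e-06/-6.119e-01) = 17.035547
iter 4: u=0.943733  f(a)=+1.407e-11  f'(a)=-6.119e-01  a ← 17.035547 − (+1.407e-11/-6.119e-01) = 17.035547
iter 5: u=0.943733  f(a)=+0.000e+00  f'(a)=-6.119e-01  a ← 17.035547 − (+0.000e+00/-6.119e-01) = 17.035547
converged: |Δa| < 1e-12 after 5 iterations
sag = a·(cosh(S/(2a)) − 1) = 17.035547·(cosh(0.943733) − 1) = 8.166220
T_max/T_min = cosh(S/(2a)) = 1.479364

a=17.036 sag=8.166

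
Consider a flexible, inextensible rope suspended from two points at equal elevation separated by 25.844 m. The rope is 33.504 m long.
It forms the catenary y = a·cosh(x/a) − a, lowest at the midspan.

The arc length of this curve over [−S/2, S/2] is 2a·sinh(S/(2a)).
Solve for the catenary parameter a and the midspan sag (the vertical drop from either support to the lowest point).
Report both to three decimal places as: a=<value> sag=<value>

seed: a₀ = √(S³/(24(L−S))) = √(25.844³/(24·7.660)) = 9.689907
iter 1: u=1.333553  f(a)=+7.107e-01  f'(a)=-1.881e+00  a ← 9.689907 − (+7.107e-01/-1.881e+00) = 10.067796
iter 2: u=1.283498  f(a)=+4.369e-02  f'(a)=-1.656e+00  a ← 10.067796 − (+4.369e-02/-1.656e+00) = 10.094179
iter 3: u=1.280144  f(a)=+1.890e-04  f'(a)=-1.642e+00  a ← 10.094179 − (+1.890e-04/-1.642e+00) = 10.094294
iter 4: u=1.280129  f(a)=+3.572e-09  f'(a)=-1.642e+00  a ← 10.094294 − (+3.572e-09/-1.642e+00) = 10.094294
iter 5: u=1.280129  f(a)=-7.105e-15  f'(a)=-1.642e+00  a ← 10.094294 − (-7.105e-15/-1.642e+00) = 10.094294
converged: |Δa| < 1e-12 after 5 iterations
sag = a·(cosh(S/(2a)) − 1) = 10.094294·(cosh(1.280129) − 1) = 9.463934
T_max/T_min = cosh(S/(2a)) = 1.937553

a=10.094 sag=9.464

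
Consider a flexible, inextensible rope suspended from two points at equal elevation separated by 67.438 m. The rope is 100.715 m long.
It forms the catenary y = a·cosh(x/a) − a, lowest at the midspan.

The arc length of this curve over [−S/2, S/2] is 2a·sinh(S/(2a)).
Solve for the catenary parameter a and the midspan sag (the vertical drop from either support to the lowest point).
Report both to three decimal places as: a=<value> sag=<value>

seed: a₀ = √(S³/(24(L−S))) = √(67.438³/(24·33.277)) = 19.596536
iter 1: u=1.720661  f(a)=+5.288e+00  f'(a)=-4.514e+00  a ← 19.596536 − (+5.288e+00/-4.514e+00) = 20.767994
iter 2: u=1.623604  f(a)=+5.113e-01  f'(a)=-3.680e+00  a ← 20.767994 − (+5.113e-01/-3.680e+00) = 20.906935
iter 3: u=1.612814  f(a)=+5.909e-03  f'(a)=-3.595e+00  a ← 20.906935 − (+5.909e-03/-3.595e+00) = 20.908579
iter 4: u=1.612687  f(a)=+8.095e-07  f'(a)=-3.594e+00  a ← 20.908579 − (+8.095e-07/-3.594e+00) = 20.908579
iter 5: u=1.612687  f(a)=+2.842e-14  f'(a)=-3.594e+00  a ← 20.908579 − (+2.842e-14/-3.594e+00) = 20.908579
converged: |Δa| < 1e-12 after 5 iterations
sag = a·(cosh(S/(2a)) − 1) = 20.908579·(cosh(1.612687) − 1) = 33.617071
T_max/T_min = cosh(S/(2a)) = 2.607812

a=20.909 sag=33.617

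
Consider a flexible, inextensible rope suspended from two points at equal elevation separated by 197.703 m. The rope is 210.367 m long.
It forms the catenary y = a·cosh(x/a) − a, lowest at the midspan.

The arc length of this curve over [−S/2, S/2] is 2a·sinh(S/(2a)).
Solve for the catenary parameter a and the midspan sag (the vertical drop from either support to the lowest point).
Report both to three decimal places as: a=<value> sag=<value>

seed: a₀ = √(S³/(24(L−S))) = √(197.703³/(24·12.664)) = 159.451576
iter 1: u=0.619947  f(a)=+2.456e-01  f'(a)=-1.650e-01  a ← 159.451576 − (+2.456e-01/-1.650e-01) = 160.939752
iter 2: u=0.614214  f(a)=+3.481e-03  f'(a)=-1.604e-01  a ← 160.939752 − (+3.481e-03/-1.604e-01) = 160.961454
iter 3: u=0.614132  f(a)=+7.214e-07  f'(a)=-1.603e-01  a ← 160.961454 − (+7.214e-07/-1.603e-01) = 160.961459
iter 4: u=0.614131  f(a)=+0.000e+00  f'(a)=-1.603e-01  a ← 160.961459 − (+0.000e+00/-1.603e-01) = 160.961459
converged: |Δa| < 1e-12 after 4 iterations
sag = a·(cosh(S/(2a)) − 1) = 160.961459·(cosh(0.614131) − 1) = 31.320001
T_max/T_min = cosh(S/(2a)) = 1.194581

a=160.961 sag=31.320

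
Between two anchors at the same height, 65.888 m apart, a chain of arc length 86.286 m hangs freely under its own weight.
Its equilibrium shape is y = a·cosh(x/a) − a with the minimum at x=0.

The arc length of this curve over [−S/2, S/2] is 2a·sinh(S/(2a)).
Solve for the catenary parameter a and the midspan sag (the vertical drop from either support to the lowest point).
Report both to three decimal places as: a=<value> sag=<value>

a=25.223 sag=24.752

seed: a₀ = √(S³/(24(L−S))) = √(65.888³/(24·20.398)) = 24.171860
iter 1: u=1.362907  f(a)=+1.980e+00  f'(a)=-2.023e+00  a ← 24.171860 − (+1.980e+00/-2.023e+00) = 25.150942
iter 2: u=1.309852  f(a)=+1.267e-01  f'(a)=-1.772e+00  a ← 25.150942 − (+1.267e-01/-1.772e+00) = 25.222454
iter 3: u=1.306138  f(a)=+5.967e-04  f'(a)=-1.755e+00  a ← 25.222454 − (+5.967e-04/-1.755e+00) = 25.222794
iter 4: u=1.306120  f(a)=+1.338e-08  f'(a)=-1.755e+00  a ← 25.222794 − (+1.338e-08/-1.755e+00) = 25.222794
iter 5: u=1.306120  f(a)=+1.421e-14  f'(a)=-1.755e+00  a ← 25.222794 − (+1.421e-14/-1.755e+00) = 25.222794
converged: |Δa| < 1e-12 after 5 iterations
sag = a·(cosh(S/(2a)) − 1) = 25.222794·(cosh(1.306120) − 1) = 24.752278
T_max/T_min = cosh(S/(2a)) = 1.981346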